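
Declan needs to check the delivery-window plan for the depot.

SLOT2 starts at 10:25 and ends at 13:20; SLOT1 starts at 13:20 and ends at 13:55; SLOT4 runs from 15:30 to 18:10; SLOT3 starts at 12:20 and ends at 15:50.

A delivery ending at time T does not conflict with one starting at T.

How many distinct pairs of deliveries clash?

3

Sorted by start: SLOT2, SLOT3, SLOT1, SLOT4.
SLOT3 starts before SLOT2 ends → SLOT2 and SLOT3 overlap.
SLOT1 starts exactly when SLOT2 ends (back-to-back, no overlap); SLOT2 is clear from here.
SLOT1 starts before SLOT3 ends → SLOT3 and SLOT1 overlap.
SLOT4 starts before SLOT3 ends → SLOT3 and SLOT4 overlap.
SLOT4 starts after SLOT1 ends.
Overlapping pairs: SLOT1 & SLOT3, SLOT2 & SLOT3, SLOT3 & SLOT4 — 3 in total.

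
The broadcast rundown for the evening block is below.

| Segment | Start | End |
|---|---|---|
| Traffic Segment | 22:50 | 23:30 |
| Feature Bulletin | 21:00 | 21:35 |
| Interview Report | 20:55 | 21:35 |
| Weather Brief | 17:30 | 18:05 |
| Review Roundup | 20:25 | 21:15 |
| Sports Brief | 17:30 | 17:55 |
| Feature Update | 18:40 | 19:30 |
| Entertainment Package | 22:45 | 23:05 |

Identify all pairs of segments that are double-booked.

Entertainment Package & Traffic Segment, Feature Bulletin & Interview Report, Feature Bulletin & Review Roundup, Interview Report & Review Roundup, Sports Brief & Weather Brief

Check each pair: they overlap iff neither finishes before the other starts.
Sorted by start: Weather Brief, Sports Brief, Feature Update, Review Roundup, Interview Report, Feature Bulletin, Entertainment Package, Traffic Segment.
Sports Brief starts before Weather Brief ends → Weather Brief and Sports Brief overlap.
Feature Update starts after Weather Brief ends, so nothing later overlaps Weather Brief either.
Feature Update starts after Sports Brief ends, so nothing later overlaps Sports Brief either.
Review Roundup starts after Feature Update ends, so nothing later overlaps Feature Update either.
Interview Report starts before Review Roundup ends → Review Roundup and Interview Report overlap.
Feature Bulletin starts before Review Roundup ends → Review Roundup and Feature Bulletin overlap.
Entertainment Package starts after Review Roundup ends, so nothing later overlaps Review Roundup either.
Feature Bulletin starts before Interview Report ends → Interview Report and Feature Bulletin overlap.
Entertainment Package starts after Interview Report ends, so nothing later overlaps Interview Report either.
Entertainment Package starts after Feature Bulletin ends, so nothing later overlaps Feature Bulletin either.
Traffic Segment starts before Entertainment Package ends → Entertainment Package and Traffic Segment overlap.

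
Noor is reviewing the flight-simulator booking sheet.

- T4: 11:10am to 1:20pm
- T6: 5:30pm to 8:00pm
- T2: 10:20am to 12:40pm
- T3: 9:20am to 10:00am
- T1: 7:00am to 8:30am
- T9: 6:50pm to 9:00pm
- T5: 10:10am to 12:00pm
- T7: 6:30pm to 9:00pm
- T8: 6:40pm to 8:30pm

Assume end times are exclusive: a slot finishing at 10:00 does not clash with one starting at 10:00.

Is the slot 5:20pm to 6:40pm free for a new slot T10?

T1: ends 8:30am at or before T10 starts 5:20pm → clear.
T3: ends 10:00am at or before T10 starts 5:20pm → clear.
T5: ends 12:00pm at or before T10 starts 5:20pm → clear.
T2: ends 12:40pm at or before T10 starts 5:20pm → clear.
T4: ends 1:20pm at or before T10 starts 5:20pm → clear.
T6: starts 5:30pm before T10 ends 6:40pm, and ends 8:00pm after T10 starts 5:20pm → overlap.
T7: starts 6:30pm before T10 ends 6:40pm, and ends 9:00pm after T10 starts 5:20pm → overlap.
T8: starts 6:40pm at or after T10 ends 6:40pm → clear.
T9: starts 6:50pm at or after T10 ends 6:40pm → clear.
T10 overlaps T6, T7.

No — it overlaps T6, T7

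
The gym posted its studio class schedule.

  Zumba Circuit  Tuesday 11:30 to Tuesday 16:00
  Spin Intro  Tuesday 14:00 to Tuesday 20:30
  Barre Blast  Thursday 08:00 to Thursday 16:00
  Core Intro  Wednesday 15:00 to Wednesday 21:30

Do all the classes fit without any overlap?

Sorted by start: Zumba Circuit, Spin Intro, Core Intro, Barre Blast.
Spin Intro starts before Zumba Circuit ends → Zumba Circuit and Spin Intro overlap.
That's a conflict, so the schedule is not conflict-free.

No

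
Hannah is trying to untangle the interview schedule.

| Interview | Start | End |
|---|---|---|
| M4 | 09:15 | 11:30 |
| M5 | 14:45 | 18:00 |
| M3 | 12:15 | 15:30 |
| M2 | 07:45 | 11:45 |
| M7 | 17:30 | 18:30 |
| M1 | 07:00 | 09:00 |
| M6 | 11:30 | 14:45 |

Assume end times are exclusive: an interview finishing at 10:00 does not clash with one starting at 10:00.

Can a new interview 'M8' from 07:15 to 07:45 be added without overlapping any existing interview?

M1: starts 07:00 before M8 ends 07:45, and ends 09:00 after M8 starts 07:15 → overlap.
M2: starts 07:45 at or after M8 ends 07:45 → clear.
M4: starts 09:15 at or after M8 ends 07:45 → clear.
M6: starts 11:30 at or after M8 ends 07:45 → clear.
M3: starts 12:15 at or after M8 ends 07:45 → clear.
M5: starts 14:45 at or after M8 ends 07:45 → clear.
M7: starts 17:30 at or after M8 ends 07:45 → clear.
M8 overlaps M1.

No — it overlaps M1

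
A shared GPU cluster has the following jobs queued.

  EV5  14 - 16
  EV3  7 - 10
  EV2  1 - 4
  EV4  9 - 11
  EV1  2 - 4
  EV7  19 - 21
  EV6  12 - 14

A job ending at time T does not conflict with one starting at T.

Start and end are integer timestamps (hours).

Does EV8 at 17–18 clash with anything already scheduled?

EV2: ends 4 at or before EV8 starts 17 → clear.
EV1: ends 4 at or before EV8 starts 17 → clear.
EV3: ends 10 at or before EV8 starts 17 → clear.
EV4: ends 11 at or before EV8 starts 17 → clear.
EV6: ends 14 at or before EV8 starts 17 → clear.
EV5: ends 16 at or before EV8 starts 17 → clear.
EV7: starts 19 at or after EV8 ends 18 → clear.

No — it doesn't clash with anything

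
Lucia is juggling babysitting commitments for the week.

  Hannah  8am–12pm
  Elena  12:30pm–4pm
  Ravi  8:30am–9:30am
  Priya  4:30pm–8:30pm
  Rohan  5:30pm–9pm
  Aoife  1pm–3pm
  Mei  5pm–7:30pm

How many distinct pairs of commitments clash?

Check each pair: they overlap iff neither finishes before the other starts.
Sorted by start: Hannah, Ravi, Elena, Aoife, Priya, Mei, Rohan.
Ravi starts before Hannah ends → Hannah and Ravi overlap.
Elena starts after Hannah ends, so Hannah has no further overlaps.
Elena starts after Ravi ends, so Ravi has no further overlaps.
Aoife starts before Elena ends → Elena and Aoife overlap.
Priya starts after Elena ends, so Elena has no further overlaps.
Priya starts after Aoife ends, so Aoife has no further overlaps.
Mei starts before Priya ends → Priya and Mei overlap.
Rohan starts before Priya ends → Priya and Rohan overlap.
Rohan starts before Mei ends → Mei and Rohan overlap.
Overlapping pairs: Aoife & Elena, Hannah & Ravi, Mei & Priya, Mei & Rohan, Priya & Rohan — 5 in total.

5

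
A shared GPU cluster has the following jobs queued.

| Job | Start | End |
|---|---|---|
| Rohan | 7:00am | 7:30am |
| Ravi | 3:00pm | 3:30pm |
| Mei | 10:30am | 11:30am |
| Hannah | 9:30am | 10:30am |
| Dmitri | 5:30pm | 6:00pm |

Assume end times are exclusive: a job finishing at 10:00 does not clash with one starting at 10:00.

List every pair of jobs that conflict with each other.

no overlapping pairs

Sorted by start: Rohan, Hannah, Mei, Ravi, Dmitri.
Hannah starts after Rohan ends — done with Rohan.
Mei starts exactly when Hannah ends (back-to-back, no overlap) — done with Hannah.
Ravi starts after Mei ends — done with Mei.
Dmitri starts after Ravi ends.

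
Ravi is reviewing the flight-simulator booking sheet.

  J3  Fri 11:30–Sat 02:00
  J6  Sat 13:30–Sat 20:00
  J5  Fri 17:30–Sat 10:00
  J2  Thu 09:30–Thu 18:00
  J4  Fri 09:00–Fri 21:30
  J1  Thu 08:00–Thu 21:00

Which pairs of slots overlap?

J1 & J2, J3 & J4, J3 & J5, J4 & J5

Sorted by start: J1, J2, J4, J3, J5, J6.
J2 starts before J1 ends → J1 and J2 overlap.
J4 starts after J1 ends — done with J1.
J4 starts after J2 ends — done with J2.
J3 starts before J4 ends → J4 and J3 overlap.
J5 starts before J4 ends → J4 and J5 overlap.
J6 starts after J4 ends.
J5 starts before J3 ends → J3 and J5 overlap.
J6 starts after J3 ends.
J6 starts after J5 ends.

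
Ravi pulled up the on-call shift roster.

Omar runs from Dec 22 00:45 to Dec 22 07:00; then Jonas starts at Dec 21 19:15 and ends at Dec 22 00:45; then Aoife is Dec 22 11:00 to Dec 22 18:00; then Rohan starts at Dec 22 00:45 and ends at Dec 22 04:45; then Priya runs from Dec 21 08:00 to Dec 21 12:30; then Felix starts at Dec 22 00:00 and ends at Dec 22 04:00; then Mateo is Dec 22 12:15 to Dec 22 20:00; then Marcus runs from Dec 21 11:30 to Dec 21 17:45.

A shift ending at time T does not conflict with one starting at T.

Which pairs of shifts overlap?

Aoife & Mateo, Felix & Jonas, Felix & Omar, Felix & Rohan, Marcus & Priya, Omar & Rohan

Two intervals overlap when each starts before the other ends.
Sorted by start: Priya, Marcus, Jonas, Felix, Rohan, Omar, Aoife, Mateo.
Marcus starts before Priya ends → Priya and Marcus overlap.
Jonas starts after Priya ends, so Priya has no further overlaps.
Jonas starts after Marcus ends, so Marcus has no further overlaps.
Felix starts before Jonas ends → Jonas and Felix overlap.
Rohan starts exactly when Jonas ends (back-to-back, no overlap), so Jonas has no further overlaps.
Rohan starts before Felix ends → Felix and Rohan overlap.
Omar starts before Felix ends → Felix and Omar overlap.
Aoife starts after Felix ends, so Felix has no further overlaps.
Omar starts before Rohan ends → Rohan and Omar overlap.
Aoife starts after Rohan ends, so Rohan has no further overlaps.
Aoife starts after Omar ends, so Omar has no further overlaps.
Mateo starts before Aoife ends → Aoife and Mateo overlap.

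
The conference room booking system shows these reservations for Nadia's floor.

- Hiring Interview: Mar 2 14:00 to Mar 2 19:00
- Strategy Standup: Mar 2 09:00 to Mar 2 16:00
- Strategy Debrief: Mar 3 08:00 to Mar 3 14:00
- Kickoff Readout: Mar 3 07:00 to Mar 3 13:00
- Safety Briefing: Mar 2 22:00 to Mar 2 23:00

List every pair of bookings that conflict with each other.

Check each pair: they overlap iff neither finishes before the other starts.
Sorted by start: Strategy Standup, Hiring Interview, Safety Briefing, Kickoff Readout, Strategy Debrief.
Hiring Interview starts before Strategy Standup ends → Strategy Standup and Hiring Interview overlap.
Safety Briefing starts after Strategy Standup ends, so Strategy Standup has no further overlaps.
Safety Briefing starts after Hiring Interview ends, so Hiring Interview has no further overlaps.
Kickoff Readout starts after Safety Briefing ends, so Safety Briefing has no further overlaps.
Strategy Debrief starts before Kickoff Readout ends → Kickoff Readout and Strategy Debrief overlap.

Hiring Interview & Strategy Standup, Kickoff Readout & Strategy Debrief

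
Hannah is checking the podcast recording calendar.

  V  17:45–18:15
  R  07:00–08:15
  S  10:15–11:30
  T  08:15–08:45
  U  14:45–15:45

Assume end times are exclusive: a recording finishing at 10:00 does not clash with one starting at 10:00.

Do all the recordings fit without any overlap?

Sorted by start: R, T, S, U, V.
T starts exactly when R ends (back-to-back, no overlap) — done with R.
S starts after T ends — done with T.
U starts after S ends — done with S.
V starts after U ends.
Every pair is clear; the schedule has no overlaps.

Yes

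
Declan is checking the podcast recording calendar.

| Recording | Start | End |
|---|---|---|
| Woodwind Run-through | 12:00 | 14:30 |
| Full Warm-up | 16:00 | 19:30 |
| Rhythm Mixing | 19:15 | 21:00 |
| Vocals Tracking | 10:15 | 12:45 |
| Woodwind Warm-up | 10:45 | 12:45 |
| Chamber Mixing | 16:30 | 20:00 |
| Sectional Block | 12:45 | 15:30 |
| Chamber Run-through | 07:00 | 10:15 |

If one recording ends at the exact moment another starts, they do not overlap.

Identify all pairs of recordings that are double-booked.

Two intervals overlap when each starts before the other ends.
Sorted by start: Chamber Run-through, Vocals Tracking, Woodwind Warm-up, Woodwind Run-through, Sectional Block, Full Warm-up, Chamber Mixing, Rhythm Mixing.
Vocals Tracking starts exactly when Chamber Run-through ends (back-to-back, no overlap); Chamber Run-through is clear from here.
Woodwind Warm-up starts before Vocals Tracking ends → Vocals Tracking and Woodwind Warm-up overlap.
Woodwind Run-through starts before Vocals Tracking ends → Vocals Tracking and Woodwind Run-through overlap.
Sectional Block starts exactly when Vocals Tracking ends (back-to-back, no overlap); Vocals Tracking is clear from here.
Woodwind Run-through starts before Woodwind Warm-up ends → Woodwind Warm-up and Woodwind Run-through overlap.
Sectional Block starts exactly when Woodwind Warm-up ends (back-to-back, no overlap); Woodwind Warm-up is clear from here.
Sectional Block starts before Woodwind Run-through ends → Woodwind Run-through and Sectional Block overlap.
Full Warm-up starts after Woodwind Run-through ends; Woodwind Run-through is clear from here.
Full Warm-up starts after Sectional Block ends; Sectional Block is clear from here.
Chamber Mixing starts before Full Warm-up ends → Full Warm-up and Chamber Mixing overlap.
Rhythm Mixing starts before Full Warm-up ends → Full Warm-up and Rhythm Mixing overlap.
Rhythm Mixing starts before Chamber Mixing ends → Chamber Mixing and Rhythm Mixing overlap.

Chamber Mixing & Full Warm-up, Chamber Mixing & Rhythm Mixing, Full Warm-up & Rhythm Mixing, Sectional Block & Woodwind Run-through, Vocals Tracking & Woodwind Run-through, Vocals Tracking & Woodwind Warm-up, Woodwind Run-through & Woodwind Warm-up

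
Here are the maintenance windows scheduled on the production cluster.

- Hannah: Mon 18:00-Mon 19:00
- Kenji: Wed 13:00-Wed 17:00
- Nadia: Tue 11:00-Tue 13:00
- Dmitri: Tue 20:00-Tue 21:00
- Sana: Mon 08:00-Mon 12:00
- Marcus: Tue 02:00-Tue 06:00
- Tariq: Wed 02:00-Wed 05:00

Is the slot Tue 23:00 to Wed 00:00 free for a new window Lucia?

Sana: ends Mon 12:00 at or before Lucia starts Tue 23:00 → clear.
Hannah: ends Mon 19:00 at or before Lucia starts Tue 23:00 → clear.
Marcus: ends Tue 06:00 at or before Lucia starts Tue 23:00 → clear.
Nadia: ends Tue 13:00 at or before Lucia starts Tue 23:00 → clear.
Dmitri: ends Tue 21:00 at or before Lucia starts Tue 23:00 → clear.
Tariq: starts Wed 02:00 at or after Lucia ends Wed 00:00 → clear.
Kenji: starts Wed 13:00 at or after Lucia ends Wed 00:00 → clear.

Yes — the slot is free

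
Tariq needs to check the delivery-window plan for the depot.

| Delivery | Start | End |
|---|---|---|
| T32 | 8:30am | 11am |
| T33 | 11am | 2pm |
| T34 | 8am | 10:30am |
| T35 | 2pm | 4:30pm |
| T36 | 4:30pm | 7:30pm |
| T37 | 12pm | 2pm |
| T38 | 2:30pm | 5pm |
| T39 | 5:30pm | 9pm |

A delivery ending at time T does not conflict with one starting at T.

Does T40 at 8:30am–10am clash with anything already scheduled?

Yes — it overlaps T32, T34

T34: starts 8am before T40 ends 10am, and ends 10:30am after T40 starts 8:30am → overlap.
T32: starts 8:30am before T40 ends 10am, and ends 11am after T40 starts 8:30am → overlap.
T33: starts 11am at or after T40 ends 10am → clear.
T37: starts 12pm at or after T40 ends 10am → clear.
T35: starts 2pm at or after T40 ends 10am → clear.
T38: starts 2:30pm at or after T40 ends 10am → clear.
T36: starts 4:30pm at or after T40 ends 10am → clear.
T39: starts 5:30pm at or after T40 ends 10am → clear.
T40 overlaps T32, T34.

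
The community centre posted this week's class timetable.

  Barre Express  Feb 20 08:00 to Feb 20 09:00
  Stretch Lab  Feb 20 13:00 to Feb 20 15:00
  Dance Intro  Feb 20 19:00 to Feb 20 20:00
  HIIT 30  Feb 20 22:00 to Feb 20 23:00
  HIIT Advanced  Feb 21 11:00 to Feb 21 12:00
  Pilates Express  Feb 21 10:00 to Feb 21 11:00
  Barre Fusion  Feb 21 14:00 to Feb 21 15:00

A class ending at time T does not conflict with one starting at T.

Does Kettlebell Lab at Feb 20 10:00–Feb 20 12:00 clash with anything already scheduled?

No — it doesn't clash with anything

Barre Express: ends Feb 20 09:00 at or before Kettlebell Lab starts Feb 20 10:00 → clear.
Stretch Lab: starts Feb 20 13:00 at or after Kettlebell Lab ends Feb 20 12:00 → clear.
Dance Intro: starts Feb 20 19:00 at or after Kettlebell Lab ends Feb 20 12:00 → clear.
HIIT 30: starts Feb 20 22:00 at or after Kettlebell Lab ends Feb 20 12:00 → clear.
Pilates Express: starts Feb 21 10:00 at or after Kettlebell Lab ends Feb 20 12:00 → clear.
HIIT Advanced: starts Feb 21 11:00 at or after Kettlebell Lab ends Feb 20 12:00 → clear.
Barre Fusion: starts Feb 21 14:00 at or after Kettlebell Lab ends Feb 20 12:00 → clear.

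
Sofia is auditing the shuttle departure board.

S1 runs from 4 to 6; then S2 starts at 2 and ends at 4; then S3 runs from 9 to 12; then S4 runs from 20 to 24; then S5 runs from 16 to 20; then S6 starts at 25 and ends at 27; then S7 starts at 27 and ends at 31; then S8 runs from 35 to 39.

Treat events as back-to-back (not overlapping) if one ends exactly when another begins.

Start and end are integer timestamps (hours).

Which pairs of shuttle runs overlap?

Sorted by start: S2, S1, S3, S5, S4, S6, S7, S8.
S1 starts exactly when S2 ends (back-to-back, no overlap), so S2 has no further overlaps.
S3 starts after S1 ends, so S1 has no further overlaps.
S5 starts after S3 ends, so S3 has no further overlaps.
S4 starts exactly when S5 ends (back-to-back, no overlap), so S5 has no further overlaps.
S6 starts after S4 ends, so S4 has no further overlaps.
S7 starts exactly when S6 ends (back-to-back, no overlap), so S6 has no further overlaps.
S8 starts after S7 ends.

no conflicts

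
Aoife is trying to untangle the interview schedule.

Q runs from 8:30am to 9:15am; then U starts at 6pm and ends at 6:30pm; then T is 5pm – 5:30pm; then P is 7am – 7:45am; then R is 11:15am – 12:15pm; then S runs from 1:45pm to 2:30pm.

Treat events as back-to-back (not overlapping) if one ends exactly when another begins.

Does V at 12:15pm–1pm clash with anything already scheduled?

P: ends 7:45am at or before V starts 12:15pm → clear.
Q: ends 9:15am at or before V starts 12:15pm → clear.
R: ends 12:15pm at or before V starts 12:15pm → clear.
S: starts 1:45pm at or after V ends 1pm → clear.
T: starts 5pm at or after V ends 1pm → clear.
U: starts 6pm at or after V ends 1pm → clear.

No — it doesn't clash with anything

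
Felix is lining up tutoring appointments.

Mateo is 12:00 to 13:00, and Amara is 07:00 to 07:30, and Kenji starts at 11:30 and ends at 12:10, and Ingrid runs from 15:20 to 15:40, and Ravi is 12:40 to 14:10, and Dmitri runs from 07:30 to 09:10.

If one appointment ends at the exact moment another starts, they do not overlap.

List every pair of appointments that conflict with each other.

Kenji & Mateo, Mateo & Ravi

Sorted by start: Amara, Dmitri, Kenji, Mateo, Ravi, Ingrid.
Dmitri starts exactly when Amara ends (back-to-back, no overlap); Amara is clear from here.
Kenji starts after Dmitri ends; Dmitri is clear from here.
Mateo starts before Kenji ends → Kenji and Mateo overlap.
Ravi starts after Kenji ends; Kenji is clear from here.
Ravi starts before Mateo ends → Mateo and Ravi overlap.
Ingrid starts after Mateo ends.
Ingrid starts after Ravi ends.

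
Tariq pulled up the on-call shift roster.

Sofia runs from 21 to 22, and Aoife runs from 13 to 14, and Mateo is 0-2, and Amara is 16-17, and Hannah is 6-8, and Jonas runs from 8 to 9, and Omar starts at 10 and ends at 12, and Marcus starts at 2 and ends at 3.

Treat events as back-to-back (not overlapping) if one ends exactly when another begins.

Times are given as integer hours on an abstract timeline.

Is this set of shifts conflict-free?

Yes

Sorted by start: Mateo, Marcus, Hannah, Jonas, Omar, Aoife, Amara, Sofia.
Marcus starts exactly when Mateo ends (back-to-back, no overlap); Mateo is clear from here.
Hannah starts after Marcus ends; Marcus is clear from here.
Jonas starts exactly when Hannah ends (back-to-back, no overlap); Hannah is clear from here.
Omar starts after Jonas ends; Jonas is clear from here.
Aoife starts after Omar ends; Omar is clear from here.
Amara starts after Aoife ends; Aoife is clear from here.
Sofia starts after Amara ends.
Every pair is clear; the schedule has no overlaps.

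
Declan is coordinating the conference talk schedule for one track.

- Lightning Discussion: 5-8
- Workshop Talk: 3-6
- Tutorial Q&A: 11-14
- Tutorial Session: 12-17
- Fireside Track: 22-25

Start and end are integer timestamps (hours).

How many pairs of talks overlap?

2

Check each pair: they overlap iff neither finishes before the other starts.
Sorted by start: Workshop Talk, Lightning Discussion, Tutorial Q&A, Tutorial Session, Fireside Track.
Lightning Discussion starts before Workshop Talk ends → Workshop Talk and Lightning Discussion overlap.
Tutorial Q&A starts after Workshop Talk ends — done with Workshop Talk.
Tutorial Q&A starts after Lightning Discussion ends — done with Lightning Discussion.
Tutorial Session starts before Tutorial Q&A ends → Tutorial Q&A and Tutorial Session overlap.
Fireside Track starts after Tutorial Q&A ends.
Fireside Track starts after Tutorial Session ends.
Overlapping pairs: Lightning Discussion & Workshop Talk, Tutorial Q&A & Tutorial Session — 2 in total.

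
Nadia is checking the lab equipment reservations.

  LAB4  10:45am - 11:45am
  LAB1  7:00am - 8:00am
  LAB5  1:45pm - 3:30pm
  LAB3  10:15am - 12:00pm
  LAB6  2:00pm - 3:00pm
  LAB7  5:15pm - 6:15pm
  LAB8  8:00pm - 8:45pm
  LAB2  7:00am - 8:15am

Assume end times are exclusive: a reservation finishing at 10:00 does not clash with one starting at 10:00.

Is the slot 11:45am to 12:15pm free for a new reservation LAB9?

No — it overlaps LAB3

LAB1: ends 8:00am at or before LAB9 starts 11:45am → clear.
LAB2: ends 8:15am at or before LAB9 starts 11:45am → clear.
LAB3: starts 10:15am before LAB9 ends 12:15pm, and ends 12:00pm after LAB9 starts 11:45am → overlap.
LAB4: ends 11:45am at or before LAB9 starts 11:45am → clear.
LAB5: starts 1:45pm at or after LAB9 ends 12:15pm → clear.
LAB6: starts 2:00pm at or after LAB9 ends 12:15pm → clear.
LAB7: starts 5:15pm at or after LAB9 ends 12:15pm → clear.
LAB8: starts 8:00pm at or after LAB9 ends 12:15pm → clear.
LAB9 overlaps LAB3.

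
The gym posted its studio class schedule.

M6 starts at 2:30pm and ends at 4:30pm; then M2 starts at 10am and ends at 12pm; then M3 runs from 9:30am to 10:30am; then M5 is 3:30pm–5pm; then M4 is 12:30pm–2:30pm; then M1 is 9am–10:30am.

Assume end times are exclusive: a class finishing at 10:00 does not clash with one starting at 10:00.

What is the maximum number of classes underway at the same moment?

3

Sweep the timeline, counting +1 at each start and −1 at each end (ends before starts at a tie):
9am start M1 → 1
9:30am start M3 → 2
10am start M2 → 3
10:30am end M1 → 2
10:30am end M3 → 1
12pm end M2 → 0
12:30pm start M4 → 1
2:30pm end M4 → 0
2:30pm start M6 → 1
3:30pm start M5 → 2
4:30pm end M6 → 1
5pm end M5 → 0
Peak is 3, at 10am (M1, M2, M3).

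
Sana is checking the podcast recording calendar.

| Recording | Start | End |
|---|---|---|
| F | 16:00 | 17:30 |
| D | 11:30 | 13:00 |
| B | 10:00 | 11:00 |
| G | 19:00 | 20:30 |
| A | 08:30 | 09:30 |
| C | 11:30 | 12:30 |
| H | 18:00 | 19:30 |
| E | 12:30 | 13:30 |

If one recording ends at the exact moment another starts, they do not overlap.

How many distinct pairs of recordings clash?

3

Two intervals overlap when each starts before the other ends.
Sorted by start: A, B, C, D, E, F, H, G.
B starts after A ends; A is clear from here.
C starts after B ends; B is clear from here.
D starts before C ends → C and D overlap.
E starts exactly when C ends (back-to-back, no overlap); C is clear from here.
E starts before D ends → D and E overlap.
F starts after D ends; D is clear from here.
F starts after E ends; E is clear from here.
H starts after F ends; F is clear from here.
G starts before H ends → H and G overlap.
Overlapping pairs: C & D, D & E, G & H — 3 in total.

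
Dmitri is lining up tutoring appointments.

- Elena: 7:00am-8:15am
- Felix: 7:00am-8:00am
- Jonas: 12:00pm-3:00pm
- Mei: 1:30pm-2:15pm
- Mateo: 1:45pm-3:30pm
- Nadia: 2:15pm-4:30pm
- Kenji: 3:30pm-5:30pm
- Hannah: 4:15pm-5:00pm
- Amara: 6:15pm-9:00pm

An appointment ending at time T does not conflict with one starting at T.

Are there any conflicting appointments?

Yes

Check each pair: they overlap iff neither finishes before the other starts.
Sorted by start: Elena, Felix, Jonas, Mei, Mateo, Nadia, Kenji, Hannah, Amara.
Felix starts before Elena ends → Elena and Felix overlap.
That's a conflict, so the schedule is not conflict-free.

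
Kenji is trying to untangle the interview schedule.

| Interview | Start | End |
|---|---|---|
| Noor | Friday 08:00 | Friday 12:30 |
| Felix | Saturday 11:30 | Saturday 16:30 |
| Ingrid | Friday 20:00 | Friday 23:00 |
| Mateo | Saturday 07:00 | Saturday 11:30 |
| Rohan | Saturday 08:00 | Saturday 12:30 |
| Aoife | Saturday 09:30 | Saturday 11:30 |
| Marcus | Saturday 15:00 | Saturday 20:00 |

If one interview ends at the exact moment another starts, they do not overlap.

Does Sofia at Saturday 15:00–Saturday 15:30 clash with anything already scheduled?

Noor: ends Friday 12:30 at or before Sofia starts Saturday 15:00 → clear.
Ingrid: ends Friday 23:00 at or before Sofia starts Saturday 15:00 → clear.
Mateo: ends Saturday 11:30 at or before Sofia starts Saturday 15:00 → clear.
Rohan: ends Saturday 12:30 at or before Sofia starts Saturday 15:00 → clear.
Aoife: ends Saturday 11:30 at or before Sofia starts Saturday 15:00 → clear.
Felix: starts Saturday 11:30 before Sofia ends Saturday 15:30, and ends Saturday 16:30 after Sofia starts Saturday 15:00 → overlap.
Marcus: starts Saturday 15:00 before Sofia ends Saturday 15:30, and ends Saturday 20:00 after Sofia starts Saturday 15:00 → overlap.
Sofia overlaps Felix, Marcus.

Yes — it overlaps Felix, Marcus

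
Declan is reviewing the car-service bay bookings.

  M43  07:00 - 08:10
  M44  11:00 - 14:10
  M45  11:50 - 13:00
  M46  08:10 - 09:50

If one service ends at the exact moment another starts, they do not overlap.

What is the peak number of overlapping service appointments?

2

Sort all start/end points and keep a running count:
07:00 start M43 → 1
08:10 end M43 → 0
08:10 start M46 → 1
09:50 end M46 → 0
11:00 start M44 → 1
11:50 start M45 → 2
13:00 end M45 → 1
14:10 end M44 → 0
Peak is 2, at 11:50 (M44, M45).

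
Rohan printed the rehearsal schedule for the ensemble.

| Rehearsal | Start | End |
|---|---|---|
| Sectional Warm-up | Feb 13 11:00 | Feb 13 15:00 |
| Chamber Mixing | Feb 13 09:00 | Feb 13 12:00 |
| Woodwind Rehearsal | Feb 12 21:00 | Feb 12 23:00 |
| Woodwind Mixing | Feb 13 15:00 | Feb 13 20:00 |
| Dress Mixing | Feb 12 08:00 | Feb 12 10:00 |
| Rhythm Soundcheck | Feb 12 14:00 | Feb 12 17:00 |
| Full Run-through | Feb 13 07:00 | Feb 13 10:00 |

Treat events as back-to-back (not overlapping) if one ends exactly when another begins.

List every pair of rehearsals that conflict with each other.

Sorted by start: Dress Mixing, Rhythm Soundcheck, Woodwind Rehearsal, Full Run-through, Chamber Mixing, Sectional Warm-up, Woodwind Mixing.
Rhythm Soundcheck starts after Dress Mixing ends — done with Dress Mixing.
Woodwind Rehearsal starts after Rhythm Soundcheck ends — done with Rhythm Soundcheck.
Full Run-through starts after Woodwind Rehearsal ends — done with Woodwind Rehearsal.
Chamber Mixing starts before Full Run-through ends → Full Run-through and Chamber Mixing overlap.
Sectional Warm-up starts after Full Run-through ends — done with Full Run-through.
Sectional Warm-up starts before Chamber Mixing ends → Chamber Mixing and Sectional Warm-up overlap.
Woodwind Mixing starts after Chamber Mixing ends.
Woodwind Mixing starts exactly when Sectional Warm-up ends (back-to-back, no overlap).

Chamber Mixing & Full Run-through, Chamber Mixing & Sectional Warm-up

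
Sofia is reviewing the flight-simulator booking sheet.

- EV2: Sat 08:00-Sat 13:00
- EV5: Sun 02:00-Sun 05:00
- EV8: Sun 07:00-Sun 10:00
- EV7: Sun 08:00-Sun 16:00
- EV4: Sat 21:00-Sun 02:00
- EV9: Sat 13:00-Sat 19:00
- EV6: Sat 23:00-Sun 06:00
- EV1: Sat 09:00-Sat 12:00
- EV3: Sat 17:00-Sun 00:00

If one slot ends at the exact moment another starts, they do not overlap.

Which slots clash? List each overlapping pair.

Two intervals overlap when each starts before the other ends.
Sorted by start: EV2, EV1, EV9, EV3, EV4, EV6, EV5, EV8, EV7.
EV1 starts before EV2 ends → EV2 and EV1 overlap.
EV9 starts exactly when EV2 ends (back-to-back, no overlap), so EV2 has no further overlaps.
EV9 starts after EV1 ends, so EV1 has no further overlaps.
EV3 starts before EV9 ends → EV9 and EV3 overlap.
EV4 starts after EV9 ends, so EV9 has no further overlaps.
EV4 starts before EV3 ends → EV3 and EV4 overlap.
EV6 starts before EV3 ends → EV3 and EV6 overlap.
EV5 starts after EV3 ends, so EV3 has no further overlaps.
EV6 starts before EV4 ends → EV4 and EV6 overlap.
EV5 starts exactly when EV4 ends (back-to-back, no overlap), so EV4 has no further overlaps.
EV5 starts before EV6 ends → EV6 and EV5 overlap.
EV8 starts after EV6 ends, so EV6 has no further overlaps.
EV8 starts after EV5 ends, so EV5 has no further overlaps.
EV7 starts before EV8 ends → EV8 and EV7 overlap.

EV1 & EV2, EV3 & EV4, EV3 & EV6, EV3 & EV9, EV4 & EV6, EV5 & EV6, EV7 & EV8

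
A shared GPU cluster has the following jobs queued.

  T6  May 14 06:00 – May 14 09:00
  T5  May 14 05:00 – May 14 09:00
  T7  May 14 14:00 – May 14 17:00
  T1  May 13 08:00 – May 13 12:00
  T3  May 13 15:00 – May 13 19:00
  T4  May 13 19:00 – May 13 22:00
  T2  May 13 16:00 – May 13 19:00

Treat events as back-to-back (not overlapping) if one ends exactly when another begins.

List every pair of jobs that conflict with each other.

T2 & T3, T5 & T6

Sorted by start: T1, T3, T2, T4, T5, T6, T7.
T3 starts after T1 ends; T1 is clear from here.
T2 starts before T3 ends → T3 and T2 overlap.
T4 starts exactly when T3 ends (back-to-back, no overlap); T3 is clear from here.
T4 starts exactly when T2 ends (back-to-back, no overlap); T2 is clear from here.
T5 starts after T4 ends; T4 is clear from here.
T6 starts before T5 ends → T5 and T6 overlap.
T7 starts after T5 ends.
T7 starts after T6 ends.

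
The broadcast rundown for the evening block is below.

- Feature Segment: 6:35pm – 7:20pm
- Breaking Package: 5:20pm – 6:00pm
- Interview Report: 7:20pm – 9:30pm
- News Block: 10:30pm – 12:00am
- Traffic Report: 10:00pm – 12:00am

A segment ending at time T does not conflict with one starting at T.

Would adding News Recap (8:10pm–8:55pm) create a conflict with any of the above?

Yes — it overlaps Interview Report

Breaking Package: ends 6:00pm at or before News Recap starts 8:10pm → clear.
Feature Segment: ends 7:20pm at or before News Recap starts 8:10pm → clear.
Interview Report: starts 7:20pm before News Recap ends 8:55pm, and ends 9:30pm after News Recap starts 8:10pm → overlap.
Traffic Report: starts 10:00pm at or after News Recap ends 8:55pm → clear.
News Block: starts 10:30pm at or after News Recap ends 8:55pm → clear.
News Recap overlaps Interview Report.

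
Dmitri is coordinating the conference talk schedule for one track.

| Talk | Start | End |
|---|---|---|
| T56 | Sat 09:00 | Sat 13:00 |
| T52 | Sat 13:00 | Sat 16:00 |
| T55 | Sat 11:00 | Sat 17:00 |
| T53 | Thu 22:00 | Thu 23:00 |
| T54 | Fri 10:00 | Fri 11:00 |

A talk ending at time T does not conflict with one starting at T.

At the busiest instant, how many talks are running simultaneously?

2

Walk through starts and ends in time order (an end at T is processed before a start at T):
Thu 22:00 start T53 → 1
Thu 23:00 end T53 → 0
Fri 10:00 start T54 → 1
Fri 11:00 end T54 → 0
Sat 09:00 start T56 → 1
Sat 11:00 start T55 → 2
Sat 13:00 end T56 → 1
Sat 13:00 start T52 → 2
Sat 16:00 end T52 → 1
Sat 17:00 end T55 → 0
Peak is 2, at Sat 11:00 (T55, T56).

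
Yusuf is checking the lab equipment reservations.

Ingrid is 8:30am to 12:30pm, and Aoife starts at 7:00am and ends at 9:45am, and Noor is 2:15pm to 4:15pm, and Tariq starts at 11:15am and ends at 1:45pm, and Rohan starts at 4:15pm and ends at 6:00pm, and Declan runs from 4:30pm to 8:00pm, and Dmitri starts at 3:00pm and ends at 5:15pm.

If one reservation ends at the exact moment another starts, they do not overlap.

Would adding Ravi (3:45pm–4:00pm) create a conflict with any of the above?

Yes — it overlaps Dmitri, Noor

Aoife: ends 9:45am at or before Ravi starts 3:45pm → clear.
Ingrid: ends 12:30pm at or before Ravi starts 3:45pm → clear.
Tariq: ends 1:45pm at or before Ravi starts 3:45pm → clear.
Noor: starts 2:15pm before Ravi ends 4:00pm, and ends 4:15pm after Ravi starts 3:45pm → overlap.
Dmitri: starts 3:00pm before Ravi ends 4:00pm, and ends 5:15pm after Ravi starts 3:45pm → overlap.
Rohan: starts 4:15pm at or after Ravi ends 4:00pm → clear.
Declan: starts 4:30pm at or after Ravi ends 4:00pm → clear.
Ravi overlaps Noor, Dmitri.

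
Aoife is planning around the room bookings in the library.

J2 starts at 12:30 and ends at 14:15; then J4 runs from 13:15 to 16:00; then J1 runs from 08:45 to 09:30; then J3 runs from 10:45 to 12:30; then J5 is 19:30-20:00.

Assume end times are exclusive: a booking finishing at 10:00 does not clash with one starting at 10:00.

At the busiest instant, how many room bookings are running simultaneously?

2

Sweep the timeline, counting +1 at each start and −1 at each end (ends before starts at a tie):
08:45 start J1 → 1
09:30 end J1 → 0
10:45 start J3 → 1
12:30 end J3 → 0
12:30 start J2 → 1
13:15 start J4 → 2
14:15 end J2 → 1
16:00 end J4 → 0
19:30 start J5 → 1
20:00 end J5 → 0
Peak is 2, at 13:15 (J2, J4).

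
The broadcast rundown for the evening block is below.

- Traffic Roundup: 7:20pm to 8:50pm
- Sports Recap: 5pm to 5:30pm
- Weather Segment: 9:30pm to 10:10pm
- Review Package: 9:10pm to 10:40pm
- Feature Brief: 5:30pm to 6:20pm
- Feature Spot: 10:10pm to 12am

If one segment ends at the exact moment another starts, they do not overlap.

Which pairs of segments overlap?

Sorted by start: Sports Recap, Feature Brief, Traffic Roundup, Review Package, Weather Segment, Feature Spot.
Feature Brief starts exactly when Sports Recap ends (back-to-back, no overlap); Sports Recap is clear from here.
Traffic Roundup starts after Feature Brief ends; Feature Brief is clear from here.
Review Package starts after Traffic Roundup ends; Traffic Roundup is clear from here.
Weather Segment starts before Review Package ends → Review Package and Weather Segment overlap.
Feature Spot starts before Review Package ends → Review Package and Feature Spot overlap.
Feature Spot starts exactly when Weather Segment ends (back-to-back, no overlap).

Feature Spot & Review Package, Review Package & Weather Segment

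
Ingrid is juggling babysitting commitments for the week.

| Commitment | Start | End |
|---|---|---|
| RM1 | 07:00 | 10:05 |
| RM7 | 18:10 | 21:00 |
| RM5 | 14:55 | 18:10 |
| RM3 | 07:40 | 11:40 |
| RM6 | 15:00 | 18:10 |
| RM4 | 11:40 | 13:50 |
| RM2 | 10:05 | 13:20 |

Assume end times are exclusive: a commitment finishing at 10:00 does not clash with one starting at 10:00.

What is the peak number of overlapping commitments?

Sort all start/end points and keep a running count:
07:00 start RM1 → 1
07:40 start RM3 → 2
10:05 end RM1 → 1
10:05 start RM2 → 2
11:40 end RM3 → 1
11:40 start RM4 → 2
13:20 end RM2 → 1
13:50 end RM4 → 0
14:55 start RM5 → 1
15:00 start RM6 → 2
18:10 end RM5 → 1
18:10 end RM6 → 0
18:10 start RM7 → 1
21:00 end RM7 → 0
Peak is 2, at 07:40 (RM1, RM3).

2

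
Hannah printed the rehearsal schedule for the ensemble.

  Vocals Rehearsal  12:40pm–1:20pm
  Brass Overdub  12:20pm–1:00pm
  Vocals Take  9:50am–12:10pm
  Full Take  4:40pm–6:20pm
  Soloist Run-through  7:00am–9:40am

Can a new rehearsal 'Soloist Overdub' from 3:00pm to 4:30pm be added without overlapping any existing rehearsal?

Soloist Run-through: ends 9:40am at or before Soloist Overdub starts 3:00pm → clear.
Vocals Take: ends 12:10pm at or before Soloist Overdub starts 3:00pm → clear.
Brass Overdub: ends 1:00pm at or before Soloist Overdub starts 3:00pm → clear.
Vocals Rehearsal: ends 1:20pm at or before Soloist Overdub starts 3:00pm → clear.
Full Take: starts 4:40pm at or after Soloist Overdub ends 4:30pm → clear.

Yes — the slot is free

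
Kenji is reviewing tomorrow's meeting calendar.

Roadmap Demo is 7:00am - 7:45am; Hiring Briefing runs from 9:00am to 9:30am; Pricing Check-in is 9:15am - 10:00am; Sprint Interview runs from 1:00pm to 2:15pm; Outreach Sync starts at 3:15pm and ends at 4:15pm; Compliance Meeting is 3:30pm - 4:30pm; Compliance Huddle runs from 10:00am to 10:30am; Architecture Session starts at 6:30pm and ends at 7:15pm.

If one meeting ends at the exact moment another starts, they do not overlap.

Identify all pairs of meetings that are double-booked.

Sorted by start: Roadmap Demo, Hiring Briefing, Pricing Check-in, Compliance Huddle, Sprint Interview, Outreach Sync, Compliance Meeting, Architecture Session.
Hiring Briefing starts after Roadmap Demo ends; Roadmap Demo is clear from here.
Pricing Check-in starts before Hiring Briefing ends → Hiring Briefing and Pricing Check-in overlap.
Compliance Huddle starts after Hiring Briefing ends; Hiring Briefing is clear from here.
Compliance Huddle starts exactly when Pricing Check-in ends (back-to-back, no overlap); Pricing Check-in is clear from here.
Sprint Interview starts after Compliance Huddle ends; Compliance Huddle is clear from here.
Outreach Sync starts after Sprint Interview ends; Sprint Interview is clear from here.
Compliance Meeting starts before Outreach Sync ends → Outreach Sync and Compliance Meeting overlap.
Architecture Session starts after Outreach Sync ends.
Architecture Session starts after Compliance Meeting ends.

Compliance Meeting & Outreach Sync, Hiring Briefing & Pricing Check-in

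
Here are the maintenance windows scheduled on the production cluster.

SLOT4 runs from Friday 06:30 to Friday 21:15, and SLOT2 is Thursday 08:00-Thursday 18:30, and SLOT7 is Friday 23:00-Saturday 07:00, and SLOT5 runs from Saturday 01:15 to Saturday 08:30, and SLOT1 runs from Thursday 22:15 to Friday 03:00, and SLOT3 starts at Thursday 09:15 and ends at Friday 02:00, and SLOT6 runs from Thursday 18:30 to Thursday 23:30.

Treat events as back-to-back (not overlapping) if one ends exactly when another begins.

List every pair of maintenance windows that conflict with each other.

Sorted by start: SLOT2, SLOT3, SLOT6, SLOT1, SLOT4, SLOT7, SLOT5.
SLOT3 starts before SLOT2 ends → SLOT2 and SLOT3 overlap.
SLOT6 starts exactly when SLOT2 ends (back-to-back, no overlap); SLOT2 is clear from here.
SLOT6 starts before SLOT3 ends → SLOT3 and SLOT6 overlap.
SLOT1 starts before SLOT3 ends → SLOT3 and SLOT1 overlap.
SLOT4 starts after SLOT3 ends; SLOT3 is clear from here.
SLOT1 starts before SLOT6 ends → SLOT6 and SLOT1 overlap.
SLOT4 starts after SLOT6 ends; SLOT6 is clear from here.
SLOT4 starts after SLOT1 ends; SLOT1 is clear from here.
SLOT7 starts after SLOT4 ends; SLOT4 is clear from here.
SLOT5 starts before SLOT7 ends → SLOT7 and SLOT5 overlap.

SLOT1 & SLOT3, SLOT1 & SLOT6, SLOT2 & SLOT3, SLOT3 & SLOT6, SLOT5 & SLOT7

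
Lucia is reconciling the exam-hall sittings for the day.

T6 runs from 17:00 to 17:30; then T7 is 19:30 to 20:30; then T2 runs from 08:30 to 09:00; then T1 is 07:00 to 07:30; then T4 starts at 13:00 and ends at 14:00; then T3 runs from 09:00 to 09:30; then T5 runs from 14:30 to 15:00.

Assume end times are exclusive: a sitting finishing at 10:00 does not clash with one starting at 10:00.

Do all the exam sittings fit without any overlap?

Check each pair: they overlap iff neither finishes before the other starts.
Sorted by start: T1, T2, T3, T4, T5, T6, T7.
T2 starts after T1 ends, so T1 has no further overlaps.
T3 starts exactly when T2 ends (back-to-back, no overlap), so T2 has no further overlaps.
T4 starts after T3 ends, so T3 has no further overlaps.
T5 starts after T4 ends, so T4 has no further overlaps.
T6 starts after T5 ends, so T5 has no further overlaps.
T7 starts after T6 ends.
Every pair is clear; the schedule has no overlaps.

Yes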